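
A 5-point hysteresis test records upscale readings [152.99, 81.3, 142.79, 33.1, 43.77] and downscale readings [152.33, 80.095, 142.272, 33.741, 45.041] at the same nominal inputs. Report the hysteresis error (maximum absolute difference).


|152.99 - 152.33| = 0.6600
|81.3 - 80.095| = 1.2050
|142.79 - 142.272| = 0.5180
|33.1 - 33.741| = 0.6410
|43.77 - 45.041| = 1.2710
hysteresis = max(diffs) = 1.2710

1.2710


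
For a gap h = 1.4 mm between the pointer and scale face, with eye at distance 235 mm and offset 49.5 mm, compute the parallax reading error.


error = h * offset / d
= 1.4 * 49.5 / 235
= 0.2949

0.2949


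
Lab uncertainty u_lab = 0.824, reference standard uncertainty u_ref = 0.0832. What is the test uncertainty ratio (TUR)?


TUR = u_lab / u_ref
= 0.824 / 0.0832
= 9.9038

9.9038


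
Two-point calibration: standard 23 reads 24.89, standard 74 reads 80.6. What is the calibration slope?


slope = (y2 - y1) / (x2 - x1)
= (80.6 - 24.89) / (74 - 23)
= 55.7100 / 51
= 1.0924

1.0924


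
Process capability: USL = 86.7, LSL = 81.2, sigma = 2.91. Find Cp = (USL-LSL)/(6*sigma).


Cp = (USL - LSL) / (6 * sigma)
= (86.7 - 81.2) / (6 * 2.91)
= 5.5000 / 17.4600
= 0.3150

0.3150


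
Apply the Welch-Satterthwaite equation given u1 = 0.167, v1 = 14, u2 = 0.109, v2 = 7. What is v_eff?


uc = sqrt(u1^2 + u2^2) = sqrt(0.167^2 + 0.109^2) = 0.19942417
v_eff = uc^4 / (u1^4/v1 + u2^4/v2)
= 0.19942417^4 / (0.167^4/14 + 0.109^4/7)
= 0.0015816529 / 7.5722332e-05
v_eff = 20.8875

20.8875


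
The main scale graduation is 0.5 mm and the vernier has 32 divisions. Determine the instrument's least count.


LC = MSD / n_div
= 0.5 / 32
= 0.0156

0.0156


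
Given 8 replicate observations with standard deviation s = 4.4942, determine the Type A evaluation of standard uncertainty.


u_A = s / sqrt(n)
u_A = 4.4942 / sqrt(8)
u_A = 4.4942 / 2.8284271
u_A = 1.5889

1.5889


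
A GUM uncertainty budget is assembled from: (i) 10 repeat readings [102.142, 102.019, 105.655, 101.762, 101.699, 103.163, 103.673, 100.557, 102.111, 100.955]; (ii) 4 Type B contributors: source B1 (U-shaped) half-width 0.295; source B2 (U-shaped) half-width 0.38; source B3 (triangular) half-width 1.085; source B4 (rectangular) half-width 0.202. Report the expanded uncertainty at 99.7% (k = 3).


mean = (102.142 + 102.019 + 105.655 + 101.762 + 101.699 + 103.163 + 103.673 + 100.557 + 102.111 + 100.955) / 10 = 102.3736
s = sqrt(sum((x - mean)^2)/(n-1)) = 1.4707941
u_A = s / sqrt(n) = 1.4707941 / sqrt(10) = 0.46510593
u_B1 = 0.295 / sqrt(2) = 0.2085965
u_B2 = 0.38 / sqrt(2) = 0.26870058
u_B3 = 1.085 / sqrt(6) = 0.4429494
u_B4 = 0.202 / sqrt(3) = 0.11662475
uc = sqrt(0.46510593^2 + 0.2085965^2 + 0.26870058^2 + 0.4429494^2 + 0.11662475^2) = 0.73609886
U = k * uc = 3 * 0.73609886
U = 2.2083

2.2083


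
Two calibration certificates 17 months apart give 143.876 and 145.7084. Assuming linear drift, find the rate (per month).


rate = (v2 - v1) / months
= (145.7084 - 143.876) / 17
= 1.8324 / 17
= 0.1078

0.1078


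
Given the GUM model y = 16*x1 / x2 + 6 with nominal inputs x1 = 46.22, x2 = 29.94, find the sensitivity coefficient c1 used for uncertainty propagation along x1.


y = 16*x1 / x2 + 6
dy/dx1 = 16/x2
Evaluate at x2 = 29.94: c1 = 16 / 29.94
c1 = 0.5344

0.5344


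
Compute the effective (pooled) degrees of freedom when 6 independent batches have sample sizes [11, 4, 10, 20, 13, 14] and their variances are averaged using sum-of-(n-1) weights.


nu = sum_i (n_i - 1)
nu = ((11 - 1) + (4 - 1) + (10 - 1) + (20 - 1) + (13 - 1) + (14 - 1))
nu = 10 + 3 + 9 + 19 + 12 + 13
nu = 66

66


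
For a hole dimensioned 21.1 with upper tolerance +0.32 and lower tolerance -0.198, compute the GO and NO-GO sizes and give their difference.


GO = nominal - lower_tol (smallest hole = maximum material condition)
GO = 21.1 - 0.198 = 20.902
NO-GO = nominal + upper_tol (largest hole = least material condition)
NO-GO = 21.1 + 0.32 = 21.42
spread = NO-GO - GO = 21.42 - 20.902 = 0.5180

0.5180


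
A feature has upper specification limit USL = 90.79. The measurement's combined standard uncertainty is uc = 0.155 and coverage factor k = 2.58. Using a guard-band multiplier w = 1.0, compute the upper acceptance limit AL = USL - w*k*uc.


U = k * uc = 2.58 * 0.155 = 0.3999
guard band g = w * U = 1.0 * 0.3999 = 0.3999
AL = USL - g = 90.79 - 0.3999
AL = 90.3901

90.3901


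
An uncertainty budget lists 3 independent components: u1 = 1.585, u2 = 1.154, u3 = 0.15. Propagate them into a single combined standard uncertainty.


uc = sqrt(1.585^2 + 1.154^2 + 0.15^2)
uc = sqrt(3.866441)
uc = 1.9663

1.9663


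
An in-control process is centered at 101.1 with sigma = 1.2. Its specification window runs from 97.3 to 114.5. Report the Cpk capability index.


Cpu = (USL - mean) / (3*sigma) = (114.5 - 101.1) / (3*1.2) = 3.7222
Cpl = (mean - LSL) / (3*sigma) = (101.1 - 97.3) / (3*1.2) = 1.0556
Cpk = min(Cpu, Cpl) = 1.0556

1.0556


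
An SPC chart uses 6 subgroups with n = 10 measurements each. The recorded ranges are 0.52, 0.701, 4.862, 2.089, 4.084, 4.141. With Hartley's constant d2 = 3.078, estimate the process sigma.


R_bar = (0.52 + 0.701 + 4.862 + 2.089 + 4.084 + 4.141) / 6
R_bar = 16.397 / 6 = 2.7328333
sigma_hat = R_bar / d2 = 2.7328333 / 3.078 = 0.8879

0.8879


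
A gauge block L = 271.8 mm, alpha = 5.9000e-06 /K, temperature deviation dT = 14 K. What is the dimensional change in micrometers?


dL = L * alpha * dT
= 271.8 * 5.9000e-06 * 14
= 0.0224507 mm
dL_um = 0.0224507 * 1000 = 22.4507 um

22.4507


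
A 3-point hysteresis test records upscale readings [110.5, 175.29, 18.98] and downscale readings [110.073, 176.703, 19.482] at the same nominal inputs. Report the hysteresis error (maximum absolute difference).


|110.5 - 110.073| = 0.4270
|175.29 - 176.703| = 1.4130
|18.98 - 19.482| = 0.5020
hysteresis = max(diffs) = 1.4130

1.4130


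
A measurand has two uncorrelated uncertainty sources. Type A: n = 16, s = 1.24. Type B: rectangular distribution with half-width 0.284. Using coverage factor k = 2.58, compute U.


u_A = s / sqrt(n) = 1.24 / sqrt(16) = 0.31
u_B = half_width / sqrt(3) = 0.284 / sqrt(3) = 0.16396748
uc = sqrt(u_A^2 + u_B^2) = sqrt(0.31^2 + 0.16396748^2) = 0.35069265
U = k * uc = 2.58 * 0.35069265
U = 0.9048

0.9048


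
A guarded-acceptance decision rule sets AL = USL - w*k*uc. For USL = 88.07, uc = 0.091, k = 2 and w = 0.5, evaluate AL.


U = k * uc = 2 * 0.091 = 0.182
guard band g = w * U = 0.5 * 0.182 = 0.091
AL = USL - g = 88.07 - 0.091
AL = 87.9790

87.9790


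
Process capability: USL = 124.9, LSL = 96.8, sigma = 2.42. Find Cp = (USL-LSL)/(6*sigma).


Cp = (USL - LSL) / (6 * sigma)
= (124.9 - 96.8) / (6 * 2.42)
= 28.1000 / 14.5200
= 1.9353

1.9353


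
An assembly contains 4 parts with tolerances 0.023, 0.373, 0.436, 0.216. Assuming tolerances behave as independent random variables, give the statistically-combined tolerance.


RSS = sqrt(0.023^2 + 0.373^2 + 0.436^2 + 0.216^2)
= sqrt(0.37641)
= 0.6135

0.6135


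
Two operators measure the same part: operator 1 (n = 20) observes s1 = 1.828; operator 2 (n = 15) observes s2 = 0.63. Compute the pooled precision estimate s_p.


s_p = sqrt(((n1-1)*s1^2 + (n2-1)*s2^2) / (n1+n2-2))
numerator = (20-1)*1.828^2 + (15-1)*0.63^2 = 63.490096 + 5.5566 = 69.046696
denominator = 20 + 15 - 2 = 33
s_p^2 = 69.046696 / 33 = 2.0923241
s_p = sqrt(2.0923241) = 1.4465

1.4465


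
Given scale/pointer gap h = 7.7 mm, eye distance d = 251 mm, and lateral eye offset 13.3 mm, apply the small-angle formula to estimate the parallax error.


error = h * offset / d
= 7.7 * 13.3 / 251
= 0.4080

0.4080


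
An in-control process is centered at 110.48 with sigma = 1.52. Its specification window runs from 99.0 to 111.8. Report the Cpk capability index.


Cpu = (USL - mean) / (3*sigma) = (111.8 - 110.48) / (3*1.52) = 0.2895
Cpl = (mean - LSL) / (3*sigma) = (110.48 - 99.0) / (3*1.52) = 2.5175
Cpk = min(Cpu, Cpl) = 0.2895

0.2895


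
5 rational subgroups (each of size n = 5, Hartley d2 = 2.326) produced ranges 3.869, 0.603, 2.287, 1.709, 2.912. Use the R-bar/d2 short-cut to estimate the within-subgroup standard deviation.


R_bar = (3.869 + 0.603 + 2.287 + 1.709 + 2.912) / 5
R_bar = 11.38 / 5 = 2.276
sigma_hat = R_bar / d2 = 2.276 / 2.326 = 0.9785

0.9785


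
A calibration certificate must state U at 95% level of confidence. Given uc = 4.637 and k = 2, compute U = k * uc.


U = k * uc
U = 2 * 4.637
U = 9.2740

9.2740


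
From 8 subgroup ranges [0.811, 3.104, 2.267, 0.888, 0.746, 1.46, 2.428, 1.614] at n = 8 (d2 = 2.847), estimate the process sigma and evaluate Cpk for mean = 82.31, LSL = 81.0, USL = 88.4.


R_bar = (0.811 + 3.104 + 2.267 + 0.888 + 0.746 + 1.46 + 2.428 + 1.614) / 8 = 1.66475
sigma = R_bar / d2 = 1.66475 / 2.847 = 0.58473832
Cp = (USL - LSL)/(6*sigma) = (88.4 - 81.0)/(6*0.58473832) = 2.1092
Cpu = (88.4 - 82.31)/(3*0.58473832) = 3.4716
Cpl = (82.31 - 81.0)/(3*0.58473832) = 0.7468
Cpk = min(Cpu, Cpl) = 0.7468

0.7468


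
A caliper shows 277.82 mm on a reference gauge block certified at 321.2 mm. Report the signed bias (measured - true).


Systematic error = measured - true
= 277.82 - 321.2
= -43.3800

-43.3800


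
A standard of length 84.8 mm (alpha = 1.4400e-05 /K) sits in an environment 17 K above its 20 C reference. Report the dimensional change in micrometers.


dL = L * alpha * dT
= 84.8 * 1.4400e-05 * 17
= 0.0207590 mm
dL_um = 0.0207590 * 1000 = 20.7590 um

20.7590


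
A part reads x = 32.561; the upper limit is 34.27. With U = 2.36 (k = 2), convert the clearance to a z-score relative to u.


u = U / k = 2.36 / 2 = 1.18
margin = |USL - x| = |34.27 - 32.561| = 1.709
z = margin / u = 1.709 / 1.18
z = 1.4483

1.4483


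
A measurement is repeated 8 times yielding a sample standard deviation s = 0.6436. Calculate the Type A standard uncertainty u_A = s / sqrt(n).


u_A = s / sqrt(n)
u_A = 0.6436 / sqrt(8)
u_A = 0.6436 / 2.8284271
u_A = 0.2275

0.2275


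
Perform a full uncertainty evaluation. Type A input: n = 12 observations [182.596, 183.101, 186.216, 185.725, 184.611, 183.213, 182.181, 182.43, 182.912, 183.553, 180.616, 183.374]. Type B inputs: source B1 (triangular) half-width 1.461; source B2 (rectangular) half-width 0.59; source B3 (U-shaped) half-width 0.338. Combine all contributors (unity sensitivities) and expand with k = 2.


mean = (182.596 + 183.101 + 186.216 + 185.725 + 184.611 + 183.213 + 182.181 + 182.43 + 182.912 + 183.553 + 180.616 + 183.374) / 12 = 183.3773333
s = sqrt(sum((x - mean)^2)/(n-1)) = 1.5376005
u_A = s / sqrt(n) = 1.5376005 / sqrt(12) = 0.44386703
u_B1 = 1.461 / sqrt(6) = 0.59645075
u_B2 = 0.59 / sqrt(3) = 0.34063666
u_B3 = 0.338 / sqrt(2) = 0.23900209
uc = sqrt(0.44386703^2 + 0.59645075^2 + 0.34063666^2 + 0.23900209^2) = 0.85201336
U = k * uc = 2 * 0.85201336
U = 1.7040

1.7040


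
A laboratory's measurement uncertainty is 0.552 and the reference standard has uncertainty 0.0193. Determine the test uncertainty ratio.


TUR = u_lab / u_ref
= 0.552 / 0.0193
= 28.6010

28.6010


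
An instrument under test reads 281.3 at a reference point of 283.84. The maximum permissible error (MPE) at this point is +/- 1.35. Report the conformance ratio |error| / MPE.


e = indication - reference = 281.3 - 283.84 = -2.5400
|e| = 2.5400
ratio = |e| / MPE = 2.5400 / 1.35
ratio = 1.8815

1.8815


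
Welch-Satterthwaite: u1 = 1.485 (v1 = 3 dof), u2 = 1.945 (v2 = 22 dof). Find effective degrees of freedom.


uc = sqrt(u1^2 + u2^2) = sqrt(1.485^2 + 1.945^2) = 2.4470901
v_eff = uc^4 / (u1^4/v1 + u2^4/v2)
= 2.4470901^4 / (1.485^4/3 + 1.945^4/22)
= 35.859138 / 2.2715184
v_eff = 15.7864

15.7864


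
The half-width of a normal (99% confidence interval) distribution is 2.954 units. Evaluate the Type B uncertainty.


u_B = half_width / 2.576
u_B = 2.954 / 2.576
u_B = 1.1467

1.1467


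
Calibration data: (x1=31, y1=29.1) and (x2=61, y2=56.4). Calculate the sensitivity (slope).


slope = (y2 - y1) / (x2 - x1)
= (56.4 - 29.1) / (61 - 31)
= 27.3000 / 30
= 0.9100

0.9100


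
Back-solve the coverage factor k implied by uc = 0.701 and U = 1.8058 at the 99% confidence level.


k = U / uc
k = 1.8058 / 0.701
k = 2.576

2.576


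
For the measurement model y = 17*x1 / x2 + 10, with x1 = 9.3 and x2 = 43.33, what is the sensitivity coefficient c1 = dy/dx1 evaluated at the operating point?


y = 17*x1 / x2 + 10
dy/dx1 = 17/x2
Evaluate at x2 = 43.33: c1 = 17 / 43.33
c1 = 0.3923

0.3923


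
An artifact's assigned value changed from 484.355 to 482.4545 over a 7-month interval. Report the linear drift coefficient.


rate = (v2 - v1) / months
= (482.4545 - 484.355) / 7
= -1.9005 / 7
= -0.2715

-0.2715


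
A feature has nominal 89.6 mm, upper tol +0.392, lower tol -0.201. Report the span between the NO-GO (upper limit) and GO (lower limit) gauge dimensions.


GO = nominal - lower_tol (smallest hole = maximum material condition)
GO = 89.6 - 0.201 = 89.399
NO-GO = nominal + upper_tol (largest hole = least material condition)
NO-GO = 89.6 + 0.392 = 89.992
spread = NO-GO - GO = 89.992 - 89.399 = 0.5930

0.5930


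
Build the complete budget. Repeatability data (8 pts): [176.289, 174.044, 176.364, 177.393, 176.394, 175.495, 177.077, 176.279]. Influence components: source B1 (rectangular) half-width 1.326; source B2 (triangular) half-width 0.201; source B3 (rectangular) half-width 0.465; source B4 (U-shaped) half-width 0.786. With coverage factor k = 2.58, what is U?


mean = (176.289 + 174.044 + 176.364 + 177.393 + 176.394 + 175.495 + 177.077 + 176.279) / 8 = 176.166875
s = sqrt(sum((x - mean)^2)/(n-1)) = 1.0287062
u_A = s / sqrt(n) = 1.0287062 / sqrt(8) = 0.36370256
u_B1 = 1.326 / sqrt(3) = 0.76556646
u_B2 = 0.201 / sqrt(6) = 0.082057906
u_B3 = 0.465 / sqrt(3) = 0.26846788
u_B4 = 0.786 / sqrt(2) = 0.55578593
uc = sqrt(0.36370256^2 + 0.76556646^2 + 0.082057906^2 + 0.26846788^2 + 0.55578593^2) = 1.0517025
U = k * uc = 2.58 * 1.0517025
U = 2.7134

2.7134


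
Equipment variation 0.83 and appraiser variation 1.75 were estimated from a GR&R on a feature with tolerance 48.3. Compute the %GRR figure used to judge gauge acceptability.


GRR = sqrt(EV^2 + AV^2) = sqrt(0.83^2 + 1.75^2) = 1.9368531
%GRR = GRR / tol * 100 = 1.9368531 / 48.3 * 100
%GRR = 4.0100

4.0100


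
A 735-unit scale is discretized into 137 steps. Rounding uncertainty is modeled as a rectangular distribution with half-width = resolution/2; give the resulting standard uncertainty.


resolution = range / divisions
resolution = 735 / 137 = 5.3649635
u_res = resolution / (2*sqrt(3))
u_res = 5.3649635 / 3.4641016
u_res = 1.5487

1.5487


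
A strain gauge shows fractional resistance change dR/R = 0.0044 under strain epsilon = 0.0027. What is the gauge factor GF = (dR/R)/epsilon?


GF = (dR/R) / epsilon
= 0.0044 / 0.0027
= 1.6296

1.6296


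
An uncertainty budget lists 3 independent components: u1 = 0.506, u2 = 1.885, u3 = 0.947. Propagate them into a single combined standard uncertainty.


uc = sqrt(0.506^2 + 1.885^2 + 0.947^2)
uc = sqrt(4.70607)
uc = 2.1693

2.1693


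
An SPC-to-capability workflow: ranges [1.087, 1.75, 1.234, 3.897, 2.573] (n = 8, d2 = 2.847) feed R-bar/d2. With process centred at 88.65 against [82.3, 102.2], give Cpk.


R_bar = (1.087 + 1.75 + 1.234 + 3.897 + 2.573) / 5 = 2.1082
sigma = R_bar / d2 = 2.1082 / 2.847 = 0.74049877
Cp = (USL - LSL)/(6*sigma) = (102.2 - 82.3)/(6*0.74049877) = 4.4790
Cpu = (102.2 - 88.65)/(3*0.74049877) = 6.0995
Cpl = (88.65 - 82.3)/(3*0.74049877) = 2.8584
Cpk = min(Cpu, Cpl) = 2.8584

2.8584


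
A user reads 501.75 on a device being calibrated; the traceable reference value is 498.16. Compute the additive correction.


Correction = standard - reading
= 498.16 - 501.75
= -3.5900

-3.5900


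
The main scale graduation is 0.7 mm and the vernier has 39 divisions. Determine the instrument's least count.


LC = MSD / n_div
= 0.7 / 39
= 0.0179

0.0179


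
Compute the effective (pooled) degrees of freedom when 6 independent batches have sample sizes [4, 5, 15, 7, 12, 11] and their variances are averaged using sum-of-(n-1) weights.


nu = sum_i (n_i - 1)
nu = ((4 - 1) + (5 - 1) + (15 - 1) + (7 - 1) + (12 - 1) + (11 - 1))
nu = 3 + 4 + 14 + 6 + 11 + 10
nu = 48

48


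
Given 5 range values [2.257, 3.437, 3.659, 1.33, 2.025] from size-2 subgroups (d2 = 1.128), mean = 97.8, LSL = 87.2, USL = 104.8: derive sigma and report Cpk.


R_bar = (2.257 + 3.437 + 3.659 + 1.33 + 2.025) / 5 = 2.5416
sigma = R_bar / d2 = 2.5416 / 1.128 = 2.2531915
Cp = (USL - LSL)/(6*sigma) = (104.8 - 87.2)/(6*2.2531915) = 1.3019
Cpu = (104.8 - 97.8)/(3*2.2531915) = 1.0356
Cpl = (97.8 - 87.2)/(3*2.2531915) = 1.5681
Cpk = min(Cpu, Cpl) = 1.0356

1.0356


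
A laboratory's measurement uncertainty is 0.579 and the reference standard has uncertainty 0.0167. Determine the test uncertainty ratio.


TUR = u_lab / u_ref
= 0.579 / 0.0167
= 34.6707

34.6707


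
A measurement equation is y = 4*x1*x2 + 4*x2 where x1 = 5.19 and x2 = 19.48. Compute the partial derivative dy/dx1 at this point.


y = 4*x1*x2 + 4*x2
dy/dx1 = 4*x2
Evaluate at x2 = 19.48: c1 = 4 * 19.48
c1 = 77.9200

77.9200


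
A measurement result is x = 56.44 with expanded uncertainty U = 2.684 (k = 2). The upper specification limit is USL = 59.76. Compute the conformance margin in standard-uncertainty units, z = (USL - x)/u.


u = U / k = 2.684 / 2 = 1.342
margin = |USL - x| = |59.76 - 56.44| = 3.32
z = margin / u = 3.32 / 1.342
z = 2.4739

2.4739


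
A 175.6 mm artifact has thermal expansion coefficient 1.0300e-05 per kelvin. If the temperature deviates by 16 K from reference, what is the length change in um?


dL = L * alpha * dT
= 175.6 * 1.0300e-05 * 16
= 0.0289389 mm
dL_um = 0.0289389 * 1000 = 28.9389 um

28.9389


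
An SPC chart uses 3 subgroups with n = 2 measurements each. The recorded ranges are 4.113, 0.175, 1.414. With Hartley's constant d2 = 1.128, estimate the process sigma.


R_bar = (4.113 + 0.175 + 1.414) / 3
R_bar = 5.702 / 3 = 1.9006667
sigma_hat = R_bar / d2 = 1.9006667 / 1.128 = 1.6850

1.6850


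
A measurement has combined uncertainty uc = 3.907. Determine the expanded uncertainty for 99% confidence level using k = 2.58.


U = k * uc
U = 2.58 * 3.907
U = 10.0801

10.0801


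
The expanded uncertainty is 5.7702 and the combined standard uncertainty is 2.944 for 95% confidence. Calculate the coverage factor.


k = U / uc
k = 5.7702 / 2.944
k = 1.96

1.96


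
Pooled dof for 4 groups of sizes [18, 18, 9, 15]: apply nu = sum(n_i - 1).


nu = sum_i (n_i - 1)
nu = ((18 - 1) + (18 - 1) + (9 - 1) + (15 - 1))
nu = 17 + 17 + 8 + 14
nu = 56

56


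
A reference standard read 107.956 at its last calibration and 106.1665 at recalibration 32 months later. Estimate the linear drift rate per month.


rate = (v2 - v1) / months
= (106.1665 - 107.956) / 32
= -1.7895 / 32
= -0.0559

-0.0559


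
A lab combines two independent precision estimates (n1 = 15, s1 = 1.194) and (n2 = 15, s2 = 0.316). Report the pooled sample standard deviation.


s_p = sqrt(((n1-1)*s1^2 + (n2-1)*s2^2) / (n1+n2-2))
numerator = (15-1)*1.194^2 + (15-1)*0.316^2 = 19.958904 + 1.397984 = 21.356888
denominator = 15 + 15 - 2 = 28
s_p^2 = 21.356888 / 28 = 0.762746
s_p = sqrt(0.762746) = 0.8734

0.8734


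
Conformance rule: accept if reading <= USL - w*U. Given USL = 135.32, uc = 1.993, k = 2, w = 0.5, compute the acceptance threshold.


U = k * uc = 2 * 1.993 = 3.986
guard band g = w * U = 0.5 * 3.986 = 1.993
AL = USL - g = 135.32 - 1.993
AL = 133.3270

133.3270


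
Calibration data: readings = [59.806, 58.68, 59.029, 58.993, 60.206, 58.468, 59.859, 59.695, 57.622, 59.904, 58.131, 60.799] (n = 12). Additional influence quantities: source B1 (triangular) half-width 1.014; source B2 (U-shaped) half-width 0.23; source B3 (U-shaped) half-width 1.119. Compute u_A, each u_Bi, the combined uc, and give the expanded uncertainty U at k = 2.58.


mean = (59.806 + 58.68 + 59.029 + 58.993 + 60.206 + 58.468 + 59.859 + 59.695 + 57.622 + 59.904 + 58.131 + 60.799) / 12 = 59.266
s = sqrt(sum((x - mean)^2)/(n-1)) = 0.93273215
u_A = s / sqrt(n) = 0.93273215 / sqrt(12) = 0.26925658
u_B1 = 1.014 / sqrt(6) = 0.41396377
u_B2 = 0.23 / sqrt(2) = 0.16263456
u_B3 = 1.119 / sqrt(2) = 0.79125249
uc = sqrt(0.26925658^2 + 0.41396377^2 + 0.16263456^2 + 0.79125249^2) = 0.94678171
U = k * uc = 2.58 * 0.94678171
U = 2.4427

2.4427


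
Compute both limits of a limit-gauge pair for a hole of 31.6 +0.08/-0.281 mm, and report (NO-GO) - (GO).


GO = nominal - lower_tol (smallest hole = maximum material condition)
GO = 31.6 - 0.281 = 31.319
NO-GO = nominal + upper_tol (largest hole = least material condition)
NO-GO = 31.6 + 0.08 = 31.68
spread = NO-GO - GO = 31.68 - 31.319 = 0.3610

0.3610


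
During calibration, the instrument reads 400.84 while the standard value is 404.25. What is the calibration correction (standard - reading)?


Correction = standard - reading
= 404.25 - 400.84
= 3.4100

3.4100


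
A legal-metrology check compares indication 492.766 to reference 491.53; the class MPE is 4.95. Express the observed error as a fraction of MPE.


e = indication - reference = 492.766 - 491.53 = 1.2360
|e| = 1.2360
ratio = |e| / MPE = 1.2360 / 4.95
ratio = 0.2497

0.2497


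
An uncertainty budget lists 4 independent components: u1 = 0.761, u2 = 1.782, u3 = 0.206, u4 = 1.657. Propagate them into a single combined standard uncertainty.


uc = sqrt(0.761^2 + 1.782^2 + 0.206^2 + 1.657^2)
uc = sqrt(6.54273)
uc = 2.5579

2.5579


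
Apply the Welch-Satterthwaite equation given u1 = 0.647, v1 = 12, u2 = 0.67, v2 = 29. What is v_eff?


uc = sqrt(u1^2 + u2^2) = sqrt(0.647^2 + 0.67^2) = 0.93140163
v_eff = uc^4 / (u1^4/v1 + u2^4/v2)
= 0.93140163^4 / (0.647^4/12 + 0.67^4/29)
= 0.75257186 / 0.021551454
v_eff = 34.9198

34.9198


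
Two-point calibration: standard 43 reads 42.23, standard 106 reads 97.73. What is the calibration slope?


slope = (y2 - y1) / (x2 - x1)
= (97.73 - 42.23) / (106 - 43)
= 55.5000 / 63
= 0.8810

0.8810


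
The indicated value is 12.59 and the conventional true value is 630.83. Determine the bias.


Systematic error = measured - true
= 12.59 - 630.83
= -618.2400

-618.2400


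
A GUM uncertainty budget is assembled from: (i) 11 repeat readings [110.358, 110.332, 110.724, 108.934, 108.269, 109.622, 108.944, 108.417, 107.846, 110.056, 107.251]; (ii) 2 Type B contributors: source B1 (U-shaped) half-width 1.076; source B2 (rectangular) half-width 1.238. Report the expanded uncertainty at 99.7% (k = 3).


mean = (110.358 + 110.332 + 110.724 + 108.934 + 108.269 + 109.622 + 108.944 + 108.417 + 107.846 + 110.056 + 107.251) / 11 = 109.1593636
s = sqrt(sum((x - mean)^2)/(n-1)) = 1.1439265
u_A = s / sqrt(n) = 1.1439265 / sqrt(11) = 0.34490682
u_B1 = 1.076 / sqrt(2) = 0.7608469
u_B2 = 1.238 / sqrt(3) = 0.71475963
uc = sqrt(0.34490682^2 + 0.7608469^2 + 0.71475963^2) = 1.0994226
U = k * uc = 3 * 1.0994226
U = 3.2983

3.2983


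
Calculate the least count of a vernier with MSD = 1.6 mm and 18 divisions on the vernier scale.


LC = MSD / n_div
= 1.6 / 18
= 0.0889

0.0889


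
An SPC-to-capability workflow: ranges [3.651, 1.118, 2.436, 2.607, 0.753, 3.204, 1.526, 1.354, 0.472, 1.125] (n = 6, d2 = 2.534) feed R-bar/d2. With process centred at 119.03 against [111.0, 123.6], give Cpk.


R_bar = (3.651 + 1.118 + 2.436 + 2.607 + 0.753 + 3.204 + 1.526 + 1.354 + 0.472 + 1.125) / 10 = 1.8246
sigma = R_bar / d2 = 1.8246 / 2.534 = 0.72004736
Cp = (USL - LSL)/(6*sigma) = (123.6 - 111.0)/(6*0.72004736) = 2.9165
Cpu = (123.6 - 119.03)/(3*0.72004736) = 2.1156
Cpl = (119.03 - 111.0)/(3*0.72004736) = 3.7173
Cpk = min(Cpu, Cpl) = 2.1156

2.1156


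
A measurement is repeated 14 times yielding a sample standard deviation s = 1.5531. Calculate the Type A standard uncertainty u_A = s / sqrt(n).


u_A = s / sqrt(n)
u_A = 1.5531 / sqrt(14)
u_A = 1.5531 / 3.7416574
u_A = 0.4151

0.4151


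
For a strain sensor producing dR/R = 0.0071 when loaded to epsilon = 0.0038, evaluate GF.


GF = (dR/R) / epsilon
= 0.0071 / 0.0038
= 1.8684

1.8684


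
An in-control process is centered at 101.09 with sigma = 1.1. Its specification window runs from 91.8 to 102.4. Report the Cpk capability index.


Cpu = (USL - mean) / (3*sigma) = (102.4 - 101.09) / (3*1.1) = 0.3970
Cpl = (mean - LSL) / (3*sigma) = (101.09 - 91.8) / (3*1.1) = 2.8152
Cpk = min(Cpu, Cpl) = 0.3970

0.3970


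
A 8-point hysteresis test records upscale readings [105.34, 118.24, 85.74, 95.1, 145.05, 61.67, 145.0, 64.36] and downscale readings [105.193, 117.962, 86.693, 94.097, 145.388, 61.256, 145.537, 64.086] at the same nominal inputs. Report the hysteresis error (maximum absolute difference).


|105.34 - 105.193| = 0.1470
|118.24 - 117.962| = 0.2780
|85.74 - 86.693| = 0.9530
|95.1 - 94.097| = 1.0030
|145.05 - 145.388| = 0.3380
|61.67 - 61.256| = 0.4140
|145.0 - 145.537| = 0.5370
|64.36 - 64.086| = 0.2740
hysteresis = max(diffs) = 1.0030

1.0030


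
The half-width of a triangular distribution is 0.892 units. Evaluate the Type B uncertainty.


u_B = half_width / sqrt(6)
u_B = 0.892 / 2.4494897
u_B = 0.3642

0.3642


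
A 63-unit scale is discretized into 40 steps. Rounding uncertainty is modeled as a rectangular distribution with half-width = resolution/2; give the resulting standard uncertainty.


resolution = range / divisions
resolution = 63 / 40 = 1.575
u_res = resolution / (2*sqrt(3))
u_res = 1.575 / 3.4641016
u_res = 0.4547

0.4547


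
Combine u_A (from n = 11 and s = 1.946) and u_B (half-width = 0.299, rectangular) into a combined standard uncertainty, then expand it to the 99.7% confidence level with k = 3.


u_A = s / sqrt(n) = 1.946 / sqrt(11) = 0.58674108
u_B = half_width / sqrt(3) = 0.299 / sqrt(3) = 0.17262773
uc = sqrt(u_A^2 + u_B^2) = sqrt(0.58674108^2 + 0.17262773^2) = 0.61160888
U = k * uc = 3 * 0.61160888
U = 1.8348

1.8348


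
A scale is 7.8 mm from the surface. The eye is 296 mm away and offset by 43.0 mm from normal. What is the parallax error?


error = h * offset / d
= 7.8 * 43.0 / 296
= 1.1331

1.1331


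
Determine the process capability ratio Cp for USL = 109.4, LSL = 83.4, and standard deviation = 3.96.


Cp = (USL - LSL) / (6 * sigma)
= (109.4 - 83.4) / (6 * 3.96)
= 26.0000 / 23.7600
= 1.0943

1.0943


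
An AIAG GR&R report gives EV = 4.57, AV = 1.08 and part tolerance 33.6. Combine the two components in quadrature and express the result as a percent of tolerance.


GRR = sqrt(EV^2 + AV^2) = sqrt(4.57^2 + 1.08^2) = 4.6958812
%GRR = GRR / tol * 100 = 4.6958812 / 33.6 * 100
%GRR = 13.9758

13.9758


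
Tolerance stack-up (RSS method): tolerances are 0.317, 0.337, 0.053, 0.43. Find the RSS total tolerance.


RSS = sqrt(0.317^2 + 0.337^2 + 0.053^2 + 0.43^2)
= sqrt(0.401767)
= 0.6339

0.6339


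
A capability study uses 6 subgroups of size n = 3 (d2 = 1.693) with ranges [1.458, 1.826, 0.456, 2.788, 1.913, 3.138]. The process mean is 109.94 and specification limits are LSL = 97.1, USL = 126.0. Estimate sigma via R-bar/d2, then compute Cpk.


R_bar = (1.458 + 1.826 + 0.456 + 2.788 + 1.913 + 3.138) / 6 = 1.9298333
sigma = R_bar / d2 = 1.9298333 / 1.693 = 1.1398897
Cp = (USL - LSL)/(6*sigma) = (126.0 - 97.1)/(6*1.1398897) = 4.2256
Cpu = (126.0 - 109.94)/(3*1.1398897) = 4.6964
Cpl = (109.94 - 97.1)/(3*1.1398897) = 3.7547
Cpk = min(Cpu, Cpl) = 3.7547

3.7547


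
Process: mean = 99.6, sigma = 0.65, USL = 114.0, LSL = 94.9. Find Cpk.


Cpu = (USL - mean) / (3*sigma) = (114.0 - 99.6) / (3*0.65) = 7.3846
Cpl = (mean - LSL) / (3*sigma) = (99.6 - 94.9) / (3*0.65) = 2.4103
Cpk = min(Cpu, Cpl) = 2.4103

2.4103


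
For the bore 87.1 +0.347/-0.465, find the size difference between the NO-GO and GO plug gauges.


GO = nominal - lower_tol (smallest hole = maximum material condition)
GO = 87.1 - 0.465 = 86.635
NO-GO = nominal + upper_tol (largest hole = least material condition)
NO-GO = 87.1 + 0.347 = 87.447
spread = NO-GO - GO = 87.447 - 86.635 = 0.8120

0.8120


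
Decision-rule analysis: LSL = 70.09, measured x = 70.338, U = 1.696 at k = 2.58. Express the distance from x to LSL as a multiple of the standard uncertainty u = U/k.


u = U / k = 1.696 / 2.58 = 0.65736434
margin = |LSL - x| = |70.09 - 70.338| = 0.248
z = margin / u = 0.248 / 0.65736434
z = 0.3773

0.3773


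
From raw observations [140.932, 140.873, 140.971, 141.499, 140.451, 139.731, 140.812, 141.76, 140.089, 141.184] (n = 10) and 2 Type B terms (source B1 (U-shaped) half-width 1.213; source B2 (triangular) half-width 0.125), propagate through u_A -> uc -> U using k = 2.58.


mean = (140.932 + 140.873 + 140.971 + 141.499 + 140.451 + 139.731 + 140.812 + 141.76 + 140.089 + 141.184) / 10 = 140.8302
s = sqrt(sum((x - mean)^2)/(n-1)) = 0.61198744
u_A = s / sqrt(n) = 0.61198744 / sqrt(10) = 0.19352742
u_B1 = 1.213 / sqrt(2) = 0.85772053
u_B2 = 0.125 / sqrt(6) = 0.051031036
uc = sqrt(0.19352742^2 + 0.85772053^2 + 0.051031036^2) = 0.88076191
U = k * uc = 2.58 * 0.88076191
U = 2.2724

2.2724


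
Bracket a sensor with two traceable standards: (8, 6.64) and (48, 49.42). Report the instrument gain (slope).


slope = (y2 - y1) / (x2 - x1)
= (49.42 - 6.64) / (48 - 8)
= 42.7800 / 40
= 1.0695

1.0695


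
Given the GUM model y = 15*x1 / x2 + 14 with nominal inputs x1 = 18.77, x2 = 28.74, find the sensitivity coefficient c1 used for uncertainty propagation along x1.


y = 15*x1 / x2 + 14
dy/dx1 = 15/x2
Evaluate at x2 = 28.74: c1 = 15 / 28.74
c1 = 0.5219

0.5219


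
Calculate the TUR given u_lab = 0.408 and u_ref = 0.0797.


TUR = u_lab / u_ref
= 0.408 / 0.0797
= 5.1192

5.1192


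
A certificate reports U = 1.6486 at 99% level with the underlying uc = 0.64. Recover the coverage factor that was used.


k = U / uc
k = 1.6486 / 0.64
k = 2.576

2.576


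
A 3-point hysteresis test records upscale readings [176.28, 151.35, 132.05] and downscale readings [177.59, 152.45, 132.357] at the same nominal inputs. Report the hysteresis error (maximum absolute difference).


|176.28 - 177.59| = 1.3100
|151.35 - 152.45| = 1.1000
|132.05 - 132.357| = 0.3070
hysteresis = max(diffs) = 1.3100

1.3100


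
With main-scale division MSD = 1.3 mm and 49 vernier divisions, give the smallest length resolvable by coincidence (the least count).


LC = MSD / n_div
= 1.3 / 49
= 0.0265

0.0265


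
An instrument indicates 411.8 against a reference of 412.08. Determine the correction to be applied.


Correction = standard - reading
= 412.08 - 411.8
= 0.2800

0.2800


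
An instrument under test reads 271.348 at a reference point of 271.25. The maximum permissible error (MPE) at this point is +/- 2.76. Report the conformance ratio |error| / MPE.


e = indication - reference = 271.348 - 271.25 = 0.0980
|e| = 0.0980
ratio = |e| / MPE = 0.0980 / 2.76
ratio = 0.0355

0.0355


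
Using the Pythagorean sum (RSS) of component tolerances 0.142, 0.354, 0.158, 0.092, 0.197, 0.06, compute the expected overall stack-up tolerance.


RSS = sqrt(0.142^2 + 0.354^2 + 0.158^2 + 0.092^2 + 0.197^2 + 0.06^2)
= sqrt(0.221317)
= 0.4704

0.4704


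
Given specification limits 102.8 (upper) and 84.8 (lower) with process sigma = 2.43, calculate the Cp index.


Cp = (USL - LSL) / (6 * sigma)
= (102.8 - 84.8) / (6 * 2.43)
= 18.0000 / 14.5800
= 1.2346

1.2346


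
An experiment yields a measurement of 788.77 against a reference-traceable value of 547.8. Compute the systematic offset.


Systematic error = measured - true
= 788.77 - 547.8
= 240.9700

240.9700


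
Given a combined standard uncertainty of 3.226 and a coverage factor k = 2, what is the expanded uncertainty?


U = k * uc
U = 2 * 3.226
U = 6.4520

6.4520


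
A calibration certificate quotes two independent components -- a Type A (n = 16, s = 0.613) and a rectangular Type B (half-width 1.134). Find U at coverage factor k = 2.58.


u_A = s / sqrt(n) = 0.613 / sqrt(16) = 0.15325
u_B = half_width / sqrt(3) = 1.134 / sqrt(3) = 0.65471521
uc = sqrt(u_A^2 + u_B^2) = sqrt(0.15325^2 + 0.65471521^2) = 0.67241176
U = k * uc = 2.58 * 0.67241176
U = 1.7348

1.7348


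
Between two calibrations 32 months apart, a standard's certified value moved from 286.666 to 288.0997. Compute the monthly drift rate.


rate = (v2 - v1) / months
= (288.0997 - 286.666) / 32
= 1.4337 / 32
= 0.0448

0.0448


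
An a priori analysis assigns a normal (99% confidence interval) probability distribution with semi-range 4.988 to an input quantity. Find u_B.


u_B = half_width / 2.576
u_B = 4.988 / 2.576
u_B = 1.9363

1.9363


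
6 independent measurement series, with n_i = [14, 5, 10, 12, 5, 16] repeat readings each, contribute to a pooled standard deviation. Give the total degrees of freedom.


nu = sum_i (n_i - 1)
nu = ((14 - 1) + (5 - 1) + (10 - 1) + (12 - 1) + (5 - 1) + (16 - 1))
nu = 13 + 4 + 9 + 11 + 4 + 15
nu = 56

56


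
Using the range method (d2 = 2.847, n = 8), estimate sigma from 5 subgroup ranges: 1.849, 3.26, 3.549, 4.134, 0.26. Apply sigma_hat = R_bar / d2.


R_bar = (1.849 + 3.26 + 3.549 + 4.134 + 0.26) / 5
R_bar = 13.052 / 5 = 2.6104
sigma_hat = R_bar / d2 = 2.6104 / 2.847 = 0.9169

0.9169


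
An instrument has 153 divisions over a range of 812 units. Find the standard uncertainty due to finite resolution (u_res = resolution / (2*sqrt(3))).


resolution = range / divisions
resolution = 812 / 153 = 5.3071895
u_res = resolution / (2*sqrt(3))
u_res = 5.3071895 / 3.4641016
u_res = 1.5321

1.5321


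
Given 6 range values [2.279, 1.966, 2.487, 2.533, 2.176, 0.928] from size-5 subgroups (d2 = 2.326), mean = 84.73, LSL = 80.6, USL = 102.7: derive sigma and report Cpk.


R_bar = (2.279 + 1.966 + 2.487 + 2.533 + 2.176 + 0.928) / 6 = 2.0615
sigma = R_bar / d2 = 2.0615 / 2.326 = 0.88628547
Cp = (USL - LSL)/(6*sigma) = (102.7 - 80.6)/(6*0.88628547) = 4.1559
Cpu = (102.7 - 84.73)/(3*0.88628547) = 6.7585
Cpl = (84.73 - 80.6)/(3*0.88628547) = 1.5533
Cpk = min(Cpu, Cpl) = 1.5533

1.5533


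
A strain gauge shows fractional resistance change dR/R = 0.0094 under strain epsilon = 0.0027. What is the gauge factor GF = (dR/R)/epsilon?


GF = (dR/R) / epsilon
= 0.0094 / 0.0027
= 3.4815

3.4815


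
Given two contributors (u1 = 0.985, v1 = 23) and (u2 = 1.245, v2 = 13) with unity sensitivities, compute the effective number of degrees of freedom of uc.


uc = sqrt(u1^2 + u2^2) = sqrt(0.985^2 + 1.245^2) = 1.5875295
v_eff = uc^4 / (u1^4/v1 + u2^4/v2)
= 1.5875295^4 / (0.985^4/23 + 1.245^4/13)
= 6.3516596 / 0.22574133
v_eff = 28.1369

28.1369


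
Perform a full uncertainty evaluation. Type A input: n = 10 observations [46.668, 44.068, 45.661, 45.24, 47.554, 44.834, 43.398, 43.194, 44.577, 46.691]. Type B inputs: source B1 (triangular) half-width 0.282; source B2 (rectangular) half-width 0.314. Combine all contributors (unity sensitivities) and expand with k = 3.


mean = (46.668 + 44.068 + 45.661 + 45.24 + 47.554 + 44.834 + 43.398 + 43.194 + 44.577 + 46.691) / 10 = 45.1885
s = sqrt(sum((x - mean)^2)/(n-1)) = 1.4608585
u_A = s / sqrt(n) = 1.4608585 / sqrt(10) = 0.46196402
u_B1 = 0.282 / sqrt(6) = 0.11512602
u_B2 = 0.314 / sqrt(3) = 0.18128798
uc = sqrt(0.46196402^2 + 0.11512602^2 + 0.18128798^2) = 0.50944096
U = k * uc = 3 * 0.50944096
U = 1.5283

1.5283


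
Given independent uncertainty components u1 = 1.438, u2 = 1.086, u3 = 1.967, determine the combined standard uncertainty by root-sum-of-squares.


uc = sqrt(1.438^2 + 1.086^2 + 1.967^2)
uc = sqrt(7.116329)
uc = 2.6676

2.6676


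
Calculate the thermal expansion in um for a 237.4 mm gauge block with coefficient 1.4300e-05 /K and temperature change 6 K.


dL = L * alpha * dT
= 237.4 * 1.4300e-05 * 6
= 0.0203689 mm
dL_um = 0.0203689 * 1000 = 20.3689 um

20.3689


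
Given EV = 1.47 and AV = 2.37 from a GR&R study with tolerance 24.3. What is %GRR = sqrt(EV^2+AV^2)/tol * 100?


GRR = sqrt(EV^2 + AV^2) = sqrt(1.47^2 + 2.37^2) = 2.7888707
%GRR = GRR / tol * 100 = 2.7888707 / 24.3 * 100
%GRR = 11.4768

11.4768


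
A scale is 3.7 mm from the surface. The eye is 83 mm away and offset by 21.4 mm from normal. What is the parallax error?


error = h * offset / d
= 3.7 * 21.4 / 83
= 0.9540

0.9540


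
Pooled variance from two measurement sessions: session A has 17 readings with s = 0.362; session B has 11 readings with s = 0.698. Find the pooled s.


s_p = sqrt(((n1-1)*s1^2 + (n2-1)*s2^2) / (n1+n2-2))
numerator = (17-1)*0.362^2 + (11-1)*0.698^2 = 2.096704 + 4.87204 = 6.968744
denominator = 17 + 11 - 2 = 26
s_p^2 = 6.968744 / 26 = 0.26802862
s_p = sqrt(0.26802862) = 0.5177

0.5177


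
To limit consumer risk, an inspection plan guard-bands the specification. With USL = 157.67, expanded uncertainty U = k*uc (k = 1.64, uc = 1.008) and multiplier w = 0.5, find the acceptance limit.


U = k * uc = 1.64 * 1.008 = 1.65312
guard band g = w * U = 0.5 * 1.65312 = 0.82656
AL = USL - g = 157.67 - 0.82656
AL = 156.8434

156.8434


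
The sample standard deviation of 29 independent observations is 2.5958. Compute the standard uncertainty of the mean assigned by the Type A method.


u_A = s / sqrt(n)
u_A = 2.5958 / sqrt(29)
u_A = 2.5958 / 5.3851648
u_A = 0.4820

0.4820


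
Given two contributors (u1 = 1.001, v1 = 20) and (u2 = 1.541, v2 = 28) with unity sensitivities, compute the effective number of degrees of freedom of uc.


uc = sqrt(u1^2 + u2^2) = sqrt(1.001^2 + 1.541^2) = 1.837575
v_eff = uc^4 / (u1^4/v1 + u2^4/v2)
= 1.837575^4 / (1.001^4/20 + 1.541^4/28)
= 11.401981 / 0.25159708
v_eff = 45.3184

45.3184


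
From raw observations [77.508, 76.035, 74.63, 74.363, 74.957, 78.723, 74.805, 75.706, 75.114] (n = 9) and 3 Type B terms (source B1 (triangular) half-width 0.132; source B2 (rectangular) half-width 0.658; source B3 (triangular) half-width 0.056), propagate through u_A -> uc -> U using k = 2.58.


mean = (77.508 + 76.035 + 74.63 + 74.363 + 74.957 + 78.723 + 74.805 + 75.706 + 75.114) / 9 = 75.76011111
s = sqrt(sum((x - mean)^2)/(n-1)) = 1.4627061
u_A = s / sqrt(n) = 1.4627061 / sqrt(9) = 0.4875687
u_B1 = 0.132 / sqrt(6) = 0.053888774
u_B2 = 0.658 / sqrt(3) = 0.37989648
u_B3 = 0.056 / sqrt(6) = 0.022861904
uc = sqrt(0.4875687^2 + 0.053888774^2 + 0.37989648^2 + 0.022861904^2) = 0.6208633
U = k * uc = 2.58 * 0.6208633
U = 1.6018

1.6018


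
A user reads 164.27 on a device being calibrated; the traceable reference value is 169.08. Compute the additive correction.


Correction = standard - reading
= 169.08 - 164.27
= 4.8100

4.8100


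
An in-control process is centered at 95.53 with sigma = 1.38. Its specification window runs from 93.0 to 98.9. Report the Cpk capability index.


Cpu = (USL - mean) / (3*sigma) = (98.9 - 95.53) / (3*1.38) = 0.8140
Cpl = (mean - LSL) / (3*sigma) = (95.53 - 93.0) / (3*1.38) = 0.6111
Cpk = min(Cpu, Cpl) = 0.6111

0.6111


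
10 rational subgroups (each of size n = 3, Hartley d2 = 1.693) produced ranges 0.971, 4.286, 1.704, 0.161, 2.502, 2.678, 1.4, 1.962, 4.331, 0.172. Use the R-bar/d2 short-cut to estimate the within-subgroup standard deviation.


R_bar = (0.971 + 4.286 + 1.704 + 0.161 + 2.502 + 2.678 + 1.4 + 1.962 + 4.331 + 0.172) / 10
R_bar = 20.167 / 10 = 2.0167
sigma_hat = R_bar / d2 = 2.0167 / 1.693 = 1.1912

1.1912


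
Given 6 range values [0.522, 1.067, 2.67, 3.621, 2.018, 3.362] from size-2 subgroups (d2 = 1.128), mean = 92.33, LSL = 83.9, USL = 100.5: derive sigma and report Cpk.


R_bar = (0.522 + 1.067 + 2.67 + 3.621 + 2.018 + 3.362) / 6 = 2.21
sigma = R_bar / d2 = 2.21 / 1.128 = 1.9592199
Cp = (USL - LSL)/(6*sigma) = (100.5 - 83.9)/(6*1.9592199) = 1.4121
Cpu = (100.5 - 92.33)/(3*1.9592199) = 1.3900
Cpl = (92.33 - 83.9)/(3*1.9592199) = 1.4342
Cpk = min(Cpu, Cpl) = 1.3900

1.3900


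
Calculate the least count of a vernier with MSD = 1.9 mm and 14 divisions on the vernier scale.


LC = MSD / n_div
= 1.9 / 14
= 0.1357

0.1357
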